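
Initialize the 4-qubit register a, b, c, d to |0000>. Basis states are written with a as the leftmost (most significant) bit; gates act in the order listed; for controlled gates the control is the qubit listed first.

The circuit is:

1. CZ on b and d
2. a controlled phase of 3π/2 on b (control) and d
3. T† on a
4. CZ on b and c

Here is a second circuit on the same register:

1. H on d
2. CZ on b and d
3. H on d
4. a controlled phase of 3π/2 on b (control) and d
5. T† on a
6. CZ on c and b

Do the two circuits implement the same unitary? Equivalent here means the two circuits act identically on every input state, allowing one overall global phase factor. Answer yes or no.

No, they are not equivalent — no single phase factor reconciles the two unitaries.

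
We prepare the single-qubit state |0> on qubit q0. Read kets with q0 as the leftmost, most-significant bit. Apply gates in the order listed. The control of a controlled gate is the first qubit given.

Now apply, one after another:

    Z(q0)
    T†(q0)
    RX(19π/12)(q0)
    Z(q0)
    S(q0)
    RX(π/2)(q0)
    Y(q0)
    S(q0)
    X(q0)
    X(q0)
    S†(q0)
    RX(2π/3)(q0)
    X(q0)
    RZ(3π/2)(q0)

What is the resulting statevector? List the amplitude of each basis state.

The resulting statevector has amplitude -3*sqrt(2*sqrt(2) + 4)*exp(I*pi/4)/16 - sqrt(4 - 2*sqrt(2))*exp(I*pi/4)/16 + sqrt(12 - 6*sqrt(2))*exp(3*I*pi/4)/16 + sqrt(12 - 6*sqrt(2))*exp(I*pi/4)/16 + sqrt(2*sqrt(2) + 4)*exp(3*I*pi/4)/16 + 3*sqrt(4 - 2*sqrt(2))*exp(3*I*pi/4)/16 + sqrt(6*sqrt(2) + 12)*exp(3*I*pi/4)/16 + sqrt(6*sqrt(2) + 12)*exp(I*pi/4)/16 on |0>, -3*sqrt(2*sqrt(2) + 4)*exp(I*pi/4)/16 - sqrt(6*sqrt(2) + 12)*exp(I*pi/4)/16 - sqrt(6*sqrt(2) + 12)*exp(3*I*pi/4)/16 - 3*sqrt(4 - 2*sqrt(2))*exp(3*I*pi/4)/16 + sqrt(4 - 2*sqrt(2))*exp(I*pi/4)/16 + sqrt(12 - 6*sqrt(2))*exp(3*I*pi/4)/16 + sqrt(12 - 6*sqrt(2))*exp(I*pi/4)/16 + sqrt(2*sqrt(2) + 4)*exp(3*I*pi/4)/16 on |1>. Key observation: steps 8-11 multiply out to the identity, so the circuit reduces to the remaining gates.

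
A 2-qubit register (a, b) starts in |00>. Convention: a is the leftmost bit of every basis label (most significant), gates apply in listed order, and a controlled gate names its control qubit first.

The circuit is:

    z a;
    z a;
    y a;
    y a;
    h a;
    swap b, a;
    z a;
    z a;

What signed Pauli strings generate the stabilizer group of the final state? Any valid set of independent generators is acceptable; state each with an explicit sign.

The final state is stabilized by the group generated by +IX, +ZI; other independent generating sets are equally valid.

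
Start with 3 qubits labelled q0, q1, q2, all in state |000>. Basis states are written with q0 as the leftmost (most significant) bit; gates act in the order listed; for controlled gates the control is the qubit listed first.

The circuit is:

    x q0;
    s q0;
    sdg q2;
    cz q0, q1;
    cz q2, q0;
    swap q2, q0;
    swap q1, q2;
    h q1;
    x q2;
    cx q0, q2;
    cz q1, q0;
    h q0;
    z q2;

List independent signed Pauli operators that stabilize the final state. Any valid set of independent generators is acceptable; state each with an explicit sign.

The stabilizer group can be generated by +XII, -IXI, -IIZ, among other valid generating sets.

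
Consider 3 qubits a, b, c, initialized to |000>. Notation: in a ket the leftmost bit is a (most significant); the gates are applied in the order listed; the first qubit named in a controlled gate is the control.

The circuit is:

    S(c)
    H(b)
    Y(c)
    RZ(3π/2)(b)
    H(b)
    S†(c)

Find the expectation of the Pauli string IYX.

The observable IYX averages to 0.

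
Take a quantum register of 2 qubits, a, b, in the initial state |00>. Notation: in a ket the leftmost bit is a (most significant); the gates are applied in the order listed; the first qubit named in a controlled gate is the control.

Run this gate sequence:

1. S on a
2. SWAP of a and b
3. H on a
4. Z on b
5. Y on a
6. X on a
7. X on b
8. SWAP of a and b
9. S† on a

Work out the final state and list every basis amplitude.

The resulting statevector has amplitude 0 on |00>, 0 on |01>, sqrt(2)/2 on |10>, -sqrt(2)/2 on |11>.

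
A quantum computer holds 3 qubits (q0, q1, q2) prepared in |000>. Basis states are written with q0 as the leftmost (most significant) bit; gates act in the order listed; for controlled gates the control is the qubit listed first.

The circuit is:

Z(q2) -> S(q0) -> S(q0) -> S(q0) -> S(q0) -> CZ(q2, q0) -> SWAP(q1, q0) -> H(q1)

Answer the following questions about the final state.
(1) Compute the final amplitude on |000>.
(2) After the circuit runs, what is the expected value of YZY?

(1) |000> carries amplitude sqrt(2)/2 in the final state.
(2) The observable YZY averages to 0.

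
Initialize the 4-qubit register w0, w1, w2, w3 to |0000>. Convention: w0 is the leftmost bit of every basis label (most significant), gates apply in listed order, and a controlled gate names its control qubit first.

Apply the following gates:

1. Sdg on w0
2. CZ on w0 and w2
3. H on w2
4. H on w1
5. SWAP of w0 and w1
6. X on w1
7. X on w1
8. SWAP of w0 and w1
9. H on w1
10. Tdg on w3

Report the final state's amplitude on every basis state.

The resulting statevector has amplitude sqrt(2)/2 on |0000>, sqrt(2)/2 on |0010>, and 0 on every other basis state. Key observation: the block from step 4 through step 9 cancels to the identity and can be dropped.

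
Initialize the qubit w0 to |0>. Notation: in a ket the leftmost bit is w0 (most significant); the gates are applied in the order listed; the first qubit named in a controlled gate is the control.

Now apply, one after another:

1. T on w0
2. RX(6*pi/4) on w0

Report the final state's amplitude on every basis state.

The resulting statevector has amplitude -sqrt(2)/2 on |0>, -sqrt(2)*I/2 on |1>.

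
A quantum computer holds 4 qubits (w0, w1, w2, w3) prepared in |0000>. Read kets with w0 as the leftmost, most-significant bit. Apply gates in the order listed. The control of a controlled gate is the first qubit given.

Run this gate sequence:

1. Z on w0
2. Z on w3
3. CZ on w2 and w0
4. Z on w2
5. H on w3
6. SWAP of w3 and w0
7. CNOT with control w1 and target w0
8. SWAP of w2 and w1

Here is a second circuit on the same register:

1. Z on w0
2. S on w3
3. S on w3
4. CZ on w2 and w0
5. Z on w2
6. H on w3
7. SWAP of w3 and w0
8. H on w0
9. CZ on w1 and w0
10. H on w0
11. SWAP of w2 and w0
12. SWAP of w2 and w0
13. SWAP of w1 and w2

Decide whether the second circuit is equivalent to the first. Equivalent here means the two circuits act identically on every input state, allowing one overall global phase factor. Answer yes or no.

Yes, they are equivalent — the unitaries differ by at most a global phase.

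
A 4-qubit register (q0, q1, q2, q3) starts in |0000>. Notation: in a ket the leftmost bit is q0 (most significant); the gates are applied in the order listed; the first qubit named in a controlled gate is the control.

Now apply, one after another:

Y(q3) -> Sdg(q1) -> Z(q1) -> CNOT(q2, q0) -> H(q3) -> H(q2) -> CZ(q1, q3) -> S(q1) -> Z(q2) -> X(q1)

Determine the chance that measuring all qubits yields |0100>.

The probability of measuring |0100> is 1/4.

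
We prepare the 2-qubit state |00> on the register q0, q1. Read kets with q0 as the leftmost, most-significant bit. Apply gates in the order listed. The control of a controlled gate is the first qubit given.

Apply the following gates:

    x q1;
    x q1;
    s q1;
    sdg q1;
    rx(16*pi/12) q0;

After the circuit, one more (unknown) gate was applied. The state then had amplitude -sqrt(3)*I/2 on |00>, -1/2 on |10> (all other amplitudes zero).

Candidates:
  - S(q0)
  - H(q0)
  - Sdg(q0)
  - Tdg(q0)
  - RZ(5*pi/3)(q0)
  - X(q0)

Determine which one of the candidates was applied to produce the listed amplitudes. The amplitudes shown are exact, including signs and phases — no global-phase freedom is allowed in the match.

It was X(q0) that produced the state shown. Key observation: the block from step 1 through step 2 cancels to the identity and can be dropped.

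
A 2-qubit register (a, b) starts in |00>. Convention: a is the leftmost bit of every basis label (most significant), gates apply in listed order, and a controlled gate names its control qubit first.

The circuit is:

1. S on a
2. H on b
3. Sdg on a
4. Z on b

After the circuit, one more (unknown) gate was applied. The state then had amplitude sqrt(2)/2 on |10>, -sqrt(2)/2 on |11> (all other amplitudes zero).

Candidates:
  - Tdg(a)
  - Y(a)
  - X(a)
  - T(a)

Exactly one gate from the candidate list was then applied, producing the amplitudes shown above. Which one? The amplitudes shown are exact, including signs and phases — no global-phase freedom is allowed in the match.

It was X(a) that produced the state shown.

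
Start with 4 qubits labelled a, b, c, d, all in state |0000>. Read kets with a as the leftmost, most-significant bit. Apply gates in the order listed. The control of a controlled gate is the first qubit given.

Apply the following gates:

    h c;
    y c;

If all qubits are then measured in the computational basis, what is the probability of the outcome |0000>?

A full measurement returns |0000> with probability 1/2.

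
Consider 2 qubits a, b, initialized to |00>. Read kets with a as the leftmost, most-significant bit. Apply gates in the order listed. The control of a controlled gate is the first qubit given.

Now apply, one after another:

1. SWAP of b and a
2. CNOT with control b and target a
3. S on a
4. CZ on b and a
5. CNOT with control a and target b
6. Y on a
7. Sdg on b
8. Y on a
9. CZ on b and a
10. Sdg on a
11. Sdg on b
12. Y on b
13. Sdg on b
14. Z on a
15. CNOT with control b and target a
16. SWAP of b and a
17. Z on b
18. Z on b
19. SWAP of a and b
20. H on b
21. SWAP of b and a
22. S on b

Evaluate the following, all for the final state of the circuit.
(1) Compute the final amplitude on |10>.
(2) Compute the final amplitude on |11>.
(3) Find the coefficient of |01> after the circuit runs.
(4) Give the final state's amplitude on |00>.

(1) |10> carries amplitude 0 in the final state.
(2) The final state's coefficient on |11> equals -sqrt(2)*I/2.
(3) |01> carries amplitude sqrt(2)*I/2 in the final state.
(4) |00> carries amplitude 0 in the final state.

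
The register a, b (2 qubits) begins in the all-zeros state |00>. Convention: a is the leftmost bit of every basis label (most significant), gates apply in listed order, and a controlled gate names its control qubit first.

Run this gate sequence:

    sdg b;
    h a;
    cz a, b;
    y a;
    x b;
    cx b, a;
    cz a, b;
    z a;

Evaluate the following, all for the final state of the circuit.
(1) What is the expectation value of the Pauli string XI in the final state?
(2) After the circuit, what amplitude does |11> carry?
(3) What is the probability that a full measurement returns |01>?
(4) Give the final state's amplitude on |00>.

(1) In the final state, XI has expectation -1.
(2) The final state's coefficient on |11> equals -sqrt(2)*I/2.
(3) Outcome |01> occurs with probability 1/2.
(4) |00> carries amplitude 0 in the final state.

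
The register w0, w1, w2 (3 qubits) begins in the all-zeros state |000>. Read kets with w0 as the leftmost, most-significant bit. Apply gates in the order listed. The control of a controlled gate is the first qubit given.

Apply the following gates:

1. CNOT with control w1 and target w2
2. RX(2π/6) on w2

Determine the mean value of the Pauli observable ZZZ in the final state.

The expectation value of ZZZ is 1/2.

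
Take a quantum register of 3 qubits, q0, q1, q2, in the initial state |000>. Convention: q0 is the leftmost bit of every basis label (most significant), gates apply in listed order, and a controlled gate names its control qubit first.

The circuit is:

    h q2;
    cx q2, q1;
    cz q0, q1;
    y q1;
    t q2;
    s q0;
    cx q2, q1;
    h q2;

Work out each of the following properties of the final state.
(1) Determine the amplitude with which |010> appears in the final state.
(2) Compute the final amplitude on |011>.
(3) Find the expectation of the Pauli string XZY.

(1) The amplitude on |010> is -exp(3*I*pi/4)/2 + I/2.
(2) The amplitude on |011> is exp(3*I*pi/4)/2 + I/2.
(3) The expectation value of XZY is 0.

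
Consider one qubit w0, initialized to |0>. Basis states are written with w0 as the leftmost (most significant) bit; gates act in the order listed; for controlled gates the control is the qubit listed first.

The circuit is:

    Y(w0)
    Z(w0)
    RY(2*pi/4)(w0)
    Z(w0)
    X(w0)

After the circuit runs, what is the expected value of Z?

The expectation value of Z is 0.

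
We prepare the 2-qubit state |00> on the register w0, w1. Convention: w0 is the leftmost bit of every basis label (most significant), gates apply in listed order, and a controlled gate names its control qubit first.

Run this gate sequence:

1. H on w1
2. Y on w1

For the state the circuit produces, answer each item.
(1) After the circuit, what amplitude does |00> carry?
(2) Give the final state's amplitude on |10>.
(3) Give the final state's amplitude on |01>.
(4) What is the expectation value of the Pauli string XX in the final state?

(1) |00> carries amplitude -sqrt(2)*I/2 in the final state.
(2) The amplitude on |10> is 0.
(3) The amplitude on |01> is sqrt(2)*I/2.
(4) In the final state, XX has expectation 0.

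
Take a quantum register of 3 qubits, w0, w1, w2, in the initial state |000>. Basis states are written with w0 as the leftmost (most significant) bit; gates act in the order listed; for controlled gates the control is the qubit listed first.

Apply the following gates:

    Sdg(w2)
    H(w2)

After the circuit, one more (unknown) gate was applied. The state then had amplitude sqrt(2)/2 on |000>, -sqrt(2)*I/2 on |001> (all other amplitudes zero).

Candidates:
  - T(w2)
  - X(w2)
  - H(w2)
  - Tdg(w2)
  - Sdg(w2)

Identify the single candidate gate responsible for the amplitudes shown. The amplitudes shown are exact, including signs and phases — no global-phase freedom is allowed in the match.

The unique candidate consistent with the amplitudes is Sdg(w2).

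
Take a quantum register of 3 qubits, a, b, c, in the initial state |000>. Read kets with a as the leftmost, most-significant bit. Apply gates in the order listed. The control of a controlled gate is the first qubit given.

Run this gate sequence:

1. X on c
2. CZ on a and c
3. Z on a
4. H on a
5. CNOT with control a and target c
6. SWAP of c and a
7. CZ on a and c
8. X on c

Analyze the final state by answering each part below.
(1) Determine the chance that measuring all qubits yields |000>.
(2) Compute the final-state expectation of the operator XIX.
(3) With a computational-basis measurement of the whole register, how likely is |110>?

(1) The probability of measuring |000> is 1/2.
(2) The observable XIX averages to 1.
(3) A full measurement returns |110> with probability 0.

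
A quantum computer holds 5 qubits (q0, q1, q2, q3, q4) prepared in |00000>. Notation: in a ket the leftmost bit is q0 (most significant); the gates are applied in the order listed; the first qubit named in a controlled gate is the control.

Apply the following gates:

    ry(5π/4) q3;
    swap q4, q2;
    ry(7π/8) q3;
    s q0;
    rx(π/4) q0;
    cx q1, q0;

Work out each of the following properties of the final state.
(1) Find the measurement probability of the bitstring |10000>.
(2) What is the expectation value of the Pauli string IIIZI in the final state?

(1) The probability of measuring |10000> is -sqrt(2)*sqrt(1/2 - sqrt(2)/4)*sqrt(sqrt(2)/4 + 1/2)*sin(7*pi/16)*cos(7*pi/16)/2 - sqrt(2)*cos(7*pi/16)**2/4 + 3*cos(7*pi/16)**2/8 + sqrt(1/2 - sqrt(2)/4)*sqrt(sqrt(2)/4 + 1/2)*sin(7*pi/16)*cos(7*pi/16) + sin(7*pi/16)**2/8.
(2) In the final state, IIIZI has expectation -sqrt(2)*cos(7*pi/16)**2/2 + 4*sqrt(1/2 - sqrt(2)/4)*sqrt(sqrt(2)/4 + 1/2)*sin(7*pi/16)*cos(7*pi/16) + sqrt(2)*sin(7*pi/16)**2/2.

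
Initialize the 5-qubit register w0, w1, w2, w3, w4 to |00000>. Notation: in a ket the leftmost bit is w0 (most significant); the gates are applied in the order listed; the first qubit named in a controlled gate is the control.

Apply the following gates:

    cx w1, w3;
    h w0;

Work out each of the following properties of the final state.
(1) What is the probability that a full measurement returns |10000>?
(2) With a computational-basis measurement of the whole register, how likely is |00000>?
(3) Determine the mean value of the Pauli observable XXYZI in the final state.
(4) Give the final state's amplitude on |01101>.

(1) A full measurement returns |10000> with probability 1/2.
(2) A full measurement returns |00000> with probability 1/2.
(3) The expectation value of XXYZI is 0.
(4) The amplitude on |01101> is 0.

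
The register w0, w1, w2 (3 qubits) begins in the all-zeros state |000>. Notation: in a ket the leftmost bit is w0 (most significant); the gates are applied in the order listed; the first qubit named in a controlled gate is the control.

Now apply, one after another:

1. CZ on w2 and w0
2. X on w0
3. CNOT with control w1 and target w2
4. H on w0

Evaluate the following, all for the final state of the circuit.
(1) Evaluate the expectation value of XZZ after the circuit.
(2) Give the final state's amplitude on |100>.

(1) The expectation value of XZZ is -1.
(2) The final state's coefficient on |100> equals -sqrt(2)/2.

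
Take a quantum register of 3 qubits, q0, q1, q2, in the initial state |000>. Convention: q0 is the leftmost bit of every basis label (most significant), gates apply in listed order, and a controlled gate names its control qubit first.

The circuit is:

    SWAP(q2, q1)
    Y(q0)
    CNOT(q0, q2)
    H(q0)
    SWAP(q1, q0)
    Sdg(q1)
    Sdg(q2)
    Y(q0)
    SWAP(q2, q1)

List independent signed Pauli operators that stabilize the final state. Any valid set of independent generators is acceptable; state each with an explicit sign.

One valid set of independent stabilizer generators is +IIY, -ZII, -IZI (any independent generating set of the same group is equally correct).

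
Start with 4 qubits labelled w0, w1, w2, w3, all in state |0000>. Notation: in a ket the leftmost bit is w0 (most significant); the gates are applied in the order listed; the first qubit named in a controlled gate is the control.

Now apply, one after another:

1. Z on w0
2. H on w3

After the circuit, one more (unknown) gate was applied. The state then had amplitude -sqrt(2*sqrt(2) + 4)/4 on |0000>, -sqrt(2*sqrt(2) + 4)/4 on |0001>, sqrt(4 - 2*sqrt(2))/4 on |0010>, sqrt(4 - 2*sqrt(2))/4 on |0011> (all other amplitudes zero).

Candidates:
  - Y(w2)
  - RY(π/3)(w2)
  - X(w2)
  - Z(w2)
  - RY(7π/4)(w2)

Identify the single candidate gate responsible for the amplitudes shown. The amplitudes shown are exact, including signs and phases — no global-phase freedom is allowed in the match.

It was RY(7π/4)(w2) that produced the state shown.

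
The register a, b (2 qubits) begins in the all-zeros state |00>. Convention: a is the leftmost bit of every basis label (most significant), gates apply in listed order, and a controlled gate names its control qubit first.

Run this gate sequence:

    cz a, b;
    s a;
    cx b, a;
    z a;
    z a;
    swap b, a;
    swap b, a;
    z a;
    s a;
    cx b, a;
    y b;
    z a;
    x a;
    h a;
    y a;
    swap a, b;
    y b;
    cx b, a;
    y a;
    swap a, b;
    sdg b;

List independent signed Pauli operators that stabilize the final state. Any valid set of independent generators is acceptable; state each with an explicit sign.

The final state is stabilized by the group generated by -XY, +ZZ; other independent generating sets are equally valid. Key observation: gates 5-8 undo each other exactly, leaving only the rest of the circuit to track.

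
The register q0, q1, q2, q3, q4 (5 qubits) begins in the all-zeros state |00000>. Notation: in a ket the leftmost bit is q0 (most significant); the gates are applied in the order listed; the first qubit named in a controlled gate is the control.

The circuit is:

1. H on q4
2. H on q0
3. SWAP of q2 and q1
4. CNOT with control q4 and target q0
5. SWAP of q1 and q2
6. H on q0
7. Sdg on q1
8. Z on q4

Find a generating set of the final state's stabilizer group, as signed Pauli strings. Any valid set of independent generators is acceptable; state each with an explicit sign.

The final state is stabilized by the group generated by -IIIIX, +ZIIII, +IZIII, +IIZII, +IIIZI; other independent generating sets are equally valid.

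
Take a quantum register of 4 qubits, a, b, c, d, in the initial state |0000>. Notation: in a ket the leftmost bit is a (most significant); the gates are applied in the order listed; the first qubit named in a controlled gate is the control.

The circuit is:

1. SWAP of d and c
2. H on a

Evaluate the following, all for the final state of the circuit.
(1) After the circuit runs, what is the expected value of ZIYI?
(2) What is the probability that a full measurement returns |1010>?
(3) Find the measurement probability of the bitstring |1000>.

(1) The observable ZIYI averages to 0.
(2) A full measurement returns |1010> with probability 0.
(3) Outcome |1000> occurs with probability 1/2.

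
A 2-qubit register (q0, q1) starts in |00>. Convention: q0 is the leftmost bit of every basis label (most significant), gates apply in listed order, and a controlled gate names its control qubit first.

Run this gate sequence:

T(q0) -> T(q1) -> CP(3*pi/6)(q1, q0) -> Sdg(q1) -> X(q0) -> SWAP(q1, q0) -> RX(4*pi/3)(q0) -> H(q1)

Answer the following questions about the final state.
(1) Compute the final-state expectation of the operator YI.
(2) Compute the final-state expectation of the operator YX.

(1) The observable YI averages to sqrt(3)/2.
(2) The expectation value of YX is -sqrt(3)/2.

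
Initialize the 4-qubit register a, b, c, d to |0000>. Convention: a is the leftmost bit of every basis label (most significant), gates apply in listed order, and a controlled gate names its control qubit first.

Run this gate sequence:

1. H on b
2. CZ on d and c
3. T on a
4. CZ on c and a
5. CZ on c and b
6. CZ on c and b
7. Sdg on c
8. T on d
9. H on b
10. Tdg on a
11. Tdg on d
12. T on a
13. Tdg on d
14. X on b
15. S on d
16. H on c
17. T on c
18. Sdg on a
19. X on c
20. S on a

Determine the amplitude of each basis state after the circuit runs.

The resulting statevector has amplitude sqrt(2)*exp(I*pi/4)/2 on |0100>, sqrt(2)/2 on |0110>, and 0 on every other basis state. Key observation: steps 5-6 multiply out to the identity, so the circuit reduces to the remaining gates.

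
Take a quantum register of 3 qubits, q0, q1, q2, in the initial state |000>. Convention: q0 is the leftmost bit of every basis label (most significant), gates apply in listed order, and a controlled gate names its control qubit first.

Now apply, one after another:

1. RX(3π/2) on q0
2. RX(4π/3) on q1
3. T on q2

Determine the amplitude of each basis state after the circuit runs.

After the circuit, the state carries amplitude sqrt(2)/4 on |000>, 0 on |001>, sqrt(6)*I/4 on |010>, 0 on |011>, sqrt(2)*I/4 on |100>, 0 on |101>, -sqrt(6)/4 on |110>, 0 on |111>.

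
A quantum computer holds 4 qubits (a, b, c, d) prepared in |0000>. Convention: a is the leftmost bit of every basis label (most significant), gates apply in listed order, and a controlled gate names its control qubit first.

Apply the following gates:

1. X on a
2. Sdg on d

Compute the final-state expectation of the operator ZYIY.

In the final state, ZYIY has expectation 0.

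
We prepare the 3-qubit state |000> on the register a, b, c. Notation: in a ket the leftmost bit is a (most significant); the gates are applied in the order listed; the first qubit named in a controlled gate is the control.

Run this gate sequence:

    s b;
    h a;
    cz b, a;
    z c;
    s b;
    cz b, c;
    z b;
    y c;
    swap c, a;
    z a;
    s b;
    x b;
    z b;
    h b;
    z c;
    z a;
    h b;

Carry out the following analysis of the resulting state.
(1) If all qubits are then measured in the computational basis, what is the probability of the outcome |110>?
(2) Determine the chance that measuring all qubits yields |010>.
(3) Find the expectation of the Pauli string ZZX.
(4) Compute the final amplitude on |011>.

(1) A full measurement returns |110> with probability 1/2.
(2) Outcome |010> occurs with probability 0.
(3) The expectation value of ZZX is -1.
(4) |011> carries amplitude 0 in the final state.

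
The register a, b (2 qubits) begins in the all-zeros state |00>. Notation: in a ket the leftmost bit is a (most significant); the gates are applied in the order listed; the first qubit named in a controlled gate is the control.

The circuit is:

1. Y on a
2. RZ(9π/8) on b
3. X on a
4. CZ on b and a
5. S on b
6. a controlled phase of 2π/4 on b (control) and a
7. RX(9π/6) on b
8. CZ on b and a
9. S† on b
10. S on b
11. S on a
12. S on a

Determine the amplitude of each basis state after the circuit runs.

The final amplitudes are sqrt(2)*exp(15*I*pi/16)/2 on |00>, -sqrt(2)*exp(7*I*pi/16)/2 on |01>, 0 on |10>, 0 on |11>.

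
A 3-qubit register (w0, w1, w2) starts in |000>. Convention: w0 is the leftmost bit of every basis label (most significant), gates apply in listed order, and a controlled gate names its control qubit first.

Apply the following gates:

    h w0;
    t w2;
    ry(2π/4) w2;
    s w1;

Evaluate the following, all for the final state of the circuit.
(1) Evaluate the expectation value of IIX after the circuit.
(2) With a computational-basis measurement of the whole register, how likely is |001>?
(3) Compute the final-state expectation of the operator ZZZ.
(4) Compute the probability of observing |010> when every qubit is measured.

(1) The observable IIX averages to 1.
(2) A full measurement returns |001> with probability 1/4.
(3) The expectation value of ZZZ is 0.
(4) A full measurement returns |010> with probability 0.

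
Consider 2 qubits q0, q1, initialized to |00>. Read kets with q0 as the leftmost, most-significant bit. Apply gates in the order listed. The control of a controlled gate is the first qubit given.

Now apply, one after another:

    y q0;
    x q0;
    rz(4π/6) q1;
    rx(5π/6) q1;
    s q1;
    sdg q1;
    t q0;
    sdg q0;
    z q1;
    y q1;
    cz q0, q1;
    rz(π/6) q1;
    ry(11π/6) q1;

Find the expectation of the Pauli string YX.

The expectation value of YX is 0. Key observation: steps 5-6 multiply out to the identity, so the circuit reduces to the remaining gates.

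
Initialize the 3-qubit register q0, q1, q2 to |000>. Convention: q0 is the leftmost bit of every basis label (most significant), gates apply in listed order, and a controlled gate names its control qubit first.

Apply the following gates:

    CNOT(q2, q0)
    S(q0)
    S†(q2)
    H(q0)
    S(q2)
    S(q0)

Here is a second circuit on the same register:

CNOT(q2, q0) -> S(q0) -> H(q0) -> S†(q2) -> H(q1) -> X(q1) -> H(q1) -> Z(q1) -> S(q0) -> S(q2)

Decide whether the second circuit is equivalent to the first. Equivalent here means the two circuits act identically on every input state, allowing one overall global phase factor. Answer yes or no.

Yes, they are equivalent — the unitaries differ by at most a global phase.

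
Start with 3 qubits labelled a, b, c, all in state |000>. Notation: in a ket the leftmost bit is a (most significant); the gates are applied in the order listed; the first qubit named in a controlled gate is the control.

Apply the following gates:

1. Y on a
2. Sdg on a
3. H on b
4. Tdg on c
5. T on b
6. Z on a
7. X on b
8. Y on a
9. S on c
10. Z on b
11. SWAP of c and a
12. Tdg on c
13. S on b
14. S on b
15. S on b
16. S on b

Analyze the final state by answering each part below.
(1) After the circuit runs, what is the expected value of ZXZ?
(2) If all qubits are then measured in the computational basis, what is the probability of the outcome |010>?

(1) In the final state, ZXZ has expectation -sqrt(2)/2. Key observation: steps 13-16 multiply out to the identity, so the circuit reduces to the remaining gates.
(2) The probability of measuring |010> is 1/2.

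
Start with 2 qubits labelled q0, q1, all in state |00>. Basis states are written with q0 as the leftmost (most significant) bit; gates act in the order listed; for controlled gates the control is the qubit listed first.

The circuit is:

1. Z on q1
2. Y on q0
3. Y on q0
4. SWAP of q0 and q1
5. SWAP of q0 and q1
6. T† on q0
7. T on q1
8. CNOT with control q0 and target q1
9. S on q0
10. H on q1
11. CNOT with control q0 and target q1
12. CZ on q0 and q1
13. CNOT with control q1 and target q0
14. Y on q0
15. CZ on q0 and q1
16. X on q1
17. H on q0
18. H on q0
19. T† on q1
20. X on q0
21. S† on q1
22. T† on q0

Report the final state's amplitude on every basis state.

The final amplitudes are 0 on |00>, -sqrt(2)*exp(3*I*pi/4)/2 on |01>, -sqrt(2)*exp(I*pi/4)/2 on |10>, 0 on |11>. Key observation: steps 4-5 multiply out to the identity, so the circuit reduces to the remaining gates.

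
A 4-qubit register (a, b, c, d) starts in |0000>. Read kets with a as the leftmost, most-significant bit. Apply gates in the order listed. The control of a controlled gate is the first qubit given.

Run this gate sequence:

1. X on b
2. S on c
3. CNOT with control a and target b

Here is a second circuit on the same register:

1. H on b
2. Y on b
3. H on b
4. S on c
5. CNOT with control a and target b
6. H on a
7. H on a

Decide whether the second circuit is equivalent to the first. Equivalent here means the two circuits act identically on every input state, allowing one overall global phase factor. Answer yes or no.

No — the two circuits implement different unitaries, even allowing a global phase.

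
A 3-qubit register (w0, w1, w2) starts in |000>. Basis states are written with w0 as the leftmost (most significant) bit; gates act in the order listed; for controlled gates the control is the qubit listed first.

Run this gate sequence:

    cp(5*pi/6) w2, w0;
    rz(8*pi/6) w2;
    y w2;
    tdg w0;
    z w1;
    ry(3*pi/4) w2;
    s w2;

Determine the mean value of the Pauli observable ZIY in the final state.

The expectation value of ZIY is -sqrt(2)/2.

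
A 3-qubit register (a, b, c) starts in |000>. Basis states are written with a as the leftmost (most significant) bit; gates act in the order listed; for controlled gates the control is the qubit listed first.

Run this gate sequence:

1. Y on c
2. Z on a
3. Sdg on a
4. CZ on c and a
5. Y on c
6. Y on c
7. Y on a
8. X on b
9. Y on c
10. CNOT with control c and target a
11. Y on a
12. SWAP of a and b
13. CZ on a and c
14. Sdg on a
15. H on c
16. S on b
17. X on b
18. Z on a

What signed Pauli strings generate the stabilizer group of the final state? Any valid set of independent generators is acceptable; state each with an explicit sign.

The final state is stabilized by the group generated by +IIX, -ZII, -IZI; other independent generating sets are equally valid.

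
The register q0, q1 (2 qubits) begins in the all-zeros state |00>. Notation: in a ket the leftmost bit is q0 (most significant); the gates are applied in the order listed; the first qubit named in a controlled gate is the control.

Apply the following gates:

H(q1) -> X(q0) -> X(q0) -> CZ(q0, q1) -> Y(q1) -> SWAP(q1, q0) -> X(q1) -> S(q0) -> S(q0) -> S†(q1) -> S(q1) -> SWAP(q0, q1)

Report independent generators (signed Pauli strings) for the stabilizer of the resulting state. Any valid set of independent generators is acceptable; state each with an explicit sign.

One valid set of independent stabilizer generators is +IX, -ZI (any independent generating set of the same group is equally correct).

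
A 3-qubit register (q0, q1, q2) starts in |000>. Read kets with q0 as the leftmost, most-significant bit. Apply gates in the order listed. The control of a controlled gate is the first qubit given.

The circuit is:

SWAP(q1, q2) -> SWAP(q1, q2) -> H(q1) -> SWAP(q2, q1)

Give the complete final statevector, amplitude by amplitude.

The final amplitudes are sqrt(2)/2 on |000>, sqrt(2)/2 on |001>, and 0 on every other basis state.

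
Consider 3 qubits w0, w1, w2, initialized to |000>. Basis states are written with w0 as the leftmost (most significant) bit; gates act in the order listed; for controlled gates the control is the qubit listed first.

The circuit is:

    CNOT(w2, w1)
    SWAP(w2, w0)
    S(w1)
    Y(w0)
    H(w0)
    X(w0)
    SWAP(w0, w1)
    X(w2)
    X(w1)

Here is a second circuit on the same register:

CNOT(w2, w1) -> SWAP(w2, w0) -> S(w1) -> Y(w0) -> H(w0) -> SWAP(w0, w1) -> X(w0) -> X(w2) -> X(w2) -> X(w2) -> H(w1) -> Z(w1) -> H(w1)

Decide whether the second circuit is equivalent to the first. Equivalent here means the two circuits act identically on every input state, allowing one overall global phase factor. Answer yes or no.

No — the two circuits implement different unitaries, even allowing a global phase.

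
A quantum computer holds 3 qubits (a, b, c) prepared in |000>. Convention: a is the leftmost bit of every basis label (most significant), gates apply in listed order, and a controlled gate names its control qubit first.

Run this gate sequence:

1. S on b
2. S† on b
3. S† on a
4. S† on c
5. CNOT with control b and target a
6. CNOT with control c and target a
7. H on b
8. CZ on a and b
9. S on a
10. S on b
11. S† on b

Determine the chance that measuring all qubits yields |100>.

Outcome |100> occurs with probability 0.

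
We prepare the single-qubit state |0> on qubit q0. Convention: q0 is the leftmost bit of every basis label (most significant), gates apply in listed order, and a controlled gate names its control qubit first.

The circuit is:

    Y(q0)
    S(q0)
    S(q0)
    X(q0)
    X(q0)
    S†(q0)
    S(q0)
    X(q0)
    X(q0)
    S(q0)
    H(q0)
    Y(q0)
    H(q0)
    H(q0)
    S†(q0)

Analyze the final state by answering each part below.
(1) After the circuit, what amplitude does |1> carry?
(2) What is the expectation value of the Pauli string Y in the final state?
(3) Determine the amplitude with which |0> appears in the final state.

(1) The amplitude on |1> is sqrt(2)/2. Key observation: the block from step 4 through step 9 cancels to the identity and can be dropped.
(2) The expectation value of Y is -1.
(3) The final state's coefficient on |0> equals sqrt(2)*I/2.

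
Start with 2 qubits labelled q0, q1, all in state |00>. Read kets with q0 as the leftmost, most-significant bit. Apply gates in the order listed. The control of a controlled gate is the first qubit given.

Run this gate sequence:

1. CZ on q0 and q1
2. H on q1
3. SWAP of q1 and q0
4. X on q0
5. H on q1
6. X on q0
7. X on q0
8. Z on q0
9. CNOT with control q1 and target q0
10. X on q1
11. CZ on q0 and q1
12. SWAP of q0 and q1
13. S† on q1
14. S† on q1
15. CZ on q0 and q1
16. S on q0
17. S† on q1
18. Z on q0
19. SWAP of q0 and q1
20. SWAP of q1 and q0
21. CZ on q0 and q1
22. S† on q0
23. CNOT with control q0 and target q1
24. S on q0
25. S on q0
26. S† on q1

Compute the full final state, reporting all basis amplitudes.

After the circuit, the state carries amplitude -1/2 on |00>, 1/2 on |01>, I/2 on |10>, -I/2 on |11>.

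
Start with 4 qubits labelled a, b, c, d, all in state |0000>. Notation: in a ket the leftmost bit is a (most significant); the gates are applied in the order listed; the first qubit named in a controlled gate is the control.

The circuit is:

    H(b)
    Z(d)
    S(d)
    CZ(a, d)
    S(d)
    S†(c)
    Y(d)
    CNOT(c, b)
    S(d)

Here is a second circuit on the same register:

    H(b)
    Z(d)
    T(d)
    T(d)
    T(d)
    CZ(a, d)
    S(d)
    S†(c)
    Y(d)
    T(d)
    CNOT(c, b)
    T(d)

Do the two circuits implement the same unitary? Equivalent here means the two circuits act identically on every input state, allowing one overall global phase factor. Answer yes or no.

No, they are not equivalent — no single phase factor reconciles the two unitaries.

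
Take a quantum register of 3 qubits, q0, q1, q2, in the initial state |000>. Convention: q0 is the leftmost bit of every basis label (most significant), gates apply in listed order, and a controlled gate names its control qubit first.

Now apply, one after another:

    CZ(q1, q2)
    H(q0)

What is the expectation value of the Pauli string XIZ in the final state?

The expectation value of XIZ is 1.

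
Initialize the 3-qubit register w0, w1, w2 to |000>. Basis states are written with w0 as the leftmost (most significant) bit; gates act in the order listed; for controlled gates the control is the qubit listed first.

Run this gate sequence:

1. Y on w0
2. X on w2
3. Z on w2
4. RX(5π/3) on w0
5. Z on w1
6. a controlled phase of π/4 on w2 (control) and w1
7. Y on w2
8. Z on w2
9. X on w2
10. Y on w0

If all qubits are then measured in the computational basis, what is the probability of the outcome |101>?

Outcome |101> occurs with probability 1/4.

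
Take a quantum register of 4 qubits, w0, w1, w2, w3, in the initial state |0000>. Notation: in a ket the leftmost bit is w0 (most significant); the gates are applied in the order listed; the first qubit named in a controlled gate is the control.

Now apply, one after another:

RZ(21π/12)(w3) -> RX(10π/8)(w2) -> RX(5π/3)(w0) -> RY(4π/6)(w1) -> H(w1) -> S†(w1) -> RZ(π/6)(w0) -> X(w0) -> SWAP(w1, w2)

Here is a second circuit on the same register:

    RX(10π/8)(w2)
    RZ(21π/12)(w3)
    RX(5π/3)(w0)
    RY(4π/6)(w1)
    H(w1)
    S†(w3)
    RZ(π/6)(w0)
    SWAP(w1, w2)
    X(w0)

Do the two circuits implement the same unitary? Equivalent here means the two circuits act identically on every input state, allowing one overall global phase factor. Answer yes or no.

No, they are not equivalent — no single phase factor reconciles the two unitaries.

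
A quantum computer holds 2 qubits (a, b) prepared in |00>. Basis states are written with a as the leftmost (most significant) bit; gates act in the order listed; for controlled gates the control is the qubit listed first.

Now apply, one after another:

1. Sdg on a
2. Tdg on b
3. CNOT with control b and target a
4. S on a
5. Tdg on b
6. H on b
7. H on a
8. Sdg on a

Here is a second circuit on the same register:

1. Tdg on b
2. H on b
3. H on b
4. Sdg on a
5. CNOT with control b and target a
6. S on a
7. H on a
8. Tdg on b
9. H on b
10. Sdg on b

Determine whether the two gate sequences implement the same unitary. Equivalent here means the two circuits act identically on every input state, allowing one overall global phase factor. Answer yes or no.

No: there is an input state on which the two circuits produce genuinely different outputs (not merely differing by a phase).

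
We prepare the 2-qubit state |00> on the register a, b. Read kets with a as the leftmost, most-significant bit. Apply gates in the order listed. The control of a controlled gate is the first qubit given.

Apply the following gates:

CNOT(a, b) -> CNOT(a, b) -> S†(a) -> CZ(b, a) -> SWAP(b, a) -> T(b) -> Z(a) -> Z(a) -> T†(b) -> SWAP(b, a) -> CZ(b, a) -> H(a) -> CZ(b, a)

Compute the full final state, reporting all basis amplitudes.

The resulting statevector has amplitude sqrt(2)/2 on |00>, 0 on |01>, sqrt(2)/2 on |10>, 0 on |11>. Key observation: steps 4-11 multiply out to the identity, so the circuit reduces to the remaining gates.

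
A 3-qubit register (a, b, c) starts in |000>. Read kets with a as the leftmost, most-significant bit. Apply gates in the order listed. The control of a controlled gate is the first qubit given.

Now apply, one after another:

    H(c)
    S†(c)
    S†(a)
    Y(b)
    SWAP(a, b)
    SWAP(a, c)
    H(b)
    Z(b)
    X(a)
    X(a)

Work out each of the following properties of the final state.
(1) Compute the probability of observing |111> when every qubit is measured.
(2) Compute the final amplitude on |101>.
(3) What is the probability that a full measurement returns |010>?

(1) A full measurement returns |111> with probability 1/4. Key observation: gates 9-10 undo each other exactly, leaving only the rest of the circuit to track.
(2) The amplitude on |101> is 1/2.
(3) Outcome |010> occurs with probability 0.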